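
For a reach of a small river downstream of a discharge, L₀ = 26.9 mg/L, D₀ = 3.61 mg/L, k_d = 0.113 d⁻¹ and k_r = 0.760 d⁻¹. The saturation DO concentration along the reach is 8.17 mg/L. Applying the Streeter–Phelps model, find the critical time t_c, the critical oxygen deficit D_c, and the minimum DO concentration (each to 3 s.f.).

At the critical point dD/dt = 0, so k_d L₀ e^(−k_d t) = k_r D. Substituting D(t) from the Streeter–Phelps equation and solving for t gives
t_c = ln[(k_r/k_d)(1 − D₀(k_r−k_d)/(k_d L₀))] / (k_r−k_d).
Here k_r−k_d = 0.6470 d⁻¹ and 1 − D₀(k_r−k_d)/(k_d L₀) = 1 − 3.61×0.6470/(0.113×26.9) = 0.2316, so
t_c = ln(6.726 × 0.2316) / 0.6470 = 0.4432 / 0.6470 = 0.6851 d.
L(t_c) = L₀ e^(−k_d t_c) = 26.9 × 0.9255 = 24.90 mg/L, and at the critical point k_r D_c = k_d L, so D_c = (0.113/0.760) × 24.90 = 3.702 mg/L.
Minimum DO = C_s − D_c = 8.17 − 3.702 = 4.468 mg/L.

t_c ≈ 0.685 d; D_c ≈ 3.70 mg/L; min DO ≈ 4.47 mg/L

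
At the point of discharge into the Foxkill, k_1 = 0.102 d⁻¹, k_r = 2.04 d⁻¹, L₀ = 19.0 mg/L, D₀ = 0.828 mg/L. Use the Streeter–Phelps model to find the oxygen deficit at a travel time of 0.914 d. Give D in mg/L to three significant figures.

k_1 L₀/(k_r−k_1) = 0.102×19.0/(2.04−0.102) = 1.938/1.938 = 1.000 mg/L.
e^(−k_1 t) = e^(−0.102×0.9140) = 0.9110; e^(−k_r t) = e^(−2.04×0.9140) = 0.1550.
D = 1.000 × (0.9110 − 0.1550) + 0.828 × 0.1550 = 0.7560 + 0.1283 = 0.8843 mg/L.

D ≈ 0.884 mg/L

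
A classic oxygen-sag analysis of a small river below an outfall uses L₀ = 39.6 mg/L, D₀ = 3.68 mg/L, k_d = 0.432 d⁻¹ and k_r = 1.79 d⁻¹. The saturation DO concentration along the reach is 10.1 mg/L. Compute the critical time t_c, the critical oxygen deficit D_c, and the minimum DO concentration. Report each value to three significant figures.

t_c = [1/(k_r−k_d)] ln[(k_r/k_d)(1 − D₀(k_r−k_d)/(k_d L₀))]
= [1/(1.79−0.432)] ln[(1.79/0.432)(1 − 3.68×1.358/(0.432×39.6))]
= (1/1.358) ln[4.144 × 0.7079] = 0.7364 × ln(2.933) = 0.7364 × 1.076 = 0.7924 d.
D_c = (k_d/k_r) L₀ e^(−k_d t_c) = (0.432/1.79) × 39.6 × e^(−0.432×0.7924) = 0.2413 × 39.6 × 0.7101 = 6.787 mg/L.
Minimum DO = C_s − D_c = 10.1 − 6.787 = 3.313 mg/L.

t_c ≈ 0.792 d; D_c ≈ 6.79 mg/L; min DO ≈ 3.31 mg/L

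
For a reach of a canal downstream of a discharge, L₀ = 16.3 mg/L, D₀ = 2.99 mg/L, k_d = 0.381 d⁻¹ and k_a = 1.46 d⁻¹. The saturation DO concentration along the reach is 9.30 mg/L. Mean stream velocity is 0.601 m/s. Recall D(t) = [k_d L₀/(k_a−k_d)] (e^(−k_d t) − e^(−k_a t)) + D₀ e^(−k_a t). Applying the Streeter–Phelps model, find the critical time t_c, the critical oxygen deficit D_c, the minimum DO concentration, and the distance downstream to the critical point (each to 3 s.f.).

t_c ≈ 0.566 d; D_c ≈ 3.43 mg/L; min DO ≈ 5.87 mg/L; x_c ≈ 29.4 km

With k_a/k_d = 3.832 and 1 − D₀(k_a−k_d)/(k_d L₀) = 0.4805,
t_c = ln(3.832 × 0.4805) / (1.46 − 0.381) = ln(1.841) / 1.079 = 0.6105/1.079 = 0.5658 d.
D_c = (k_d/k_a) L₀ e^(−k_d t_c) = (0.381/1.46) × 16.3 × e^(−0.381×0.5658) = 0.2610 × 16.3 × 0.8061 = 3.429 mg/L.
Minimum DO = C_s − D_c = 9.30 − 3.429 = 5.871 mg/L.
x_c = v t_c = 0.601 m/s × 0.5658 d × 86400 s/d = 29380 m ≈ 29.4 km.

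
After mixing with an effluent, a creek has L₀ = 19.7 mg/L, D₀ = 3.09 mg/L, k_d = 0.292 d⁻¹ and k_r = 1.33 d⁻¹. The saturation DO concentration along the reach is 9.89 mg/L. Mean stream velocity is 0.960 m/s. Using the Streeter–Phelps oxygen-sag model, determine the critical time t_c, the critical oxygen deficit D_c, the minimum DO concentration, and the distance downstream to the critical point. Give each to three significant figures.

t_c = [1/(k_r−k_d)] ln[(k_r/k_d)(1 − D₀(k_r−k_d)/(k_d L₀))]
= [1/(1.33−0.292)] ln[(1.33/0.292)(1 − 3.09×1.038/(0.292×19.7))]
= (1/1.038) ln[4.555 × 0.4424] = 0.9634 × ln(2.015) = 0.9634 × 0.7007 = 0.6750 d.
L(t_c) = L₀ e^(−k_d t_c) = 19.7 × 0.8211 = 16.18 mg/L, and at the critical point k_r D_c = k_d L, so D_c = (0.292/1.33) × 16.18 = 3.551 mg/L.
Minimum DO = C_s − D_c = 9.89 − 3.551 = 6.339 mg/L.
x_c = v t_c = 0.960 m/s × 0.6750 d × 86400 s/d = 55990 m ≈ 56.0 km.

t_c ≈ 0.675 d; D_c ≈ 3.55 mg/L; min DO ≈ 6.34 mg/L; x_c ≈ 56.0 km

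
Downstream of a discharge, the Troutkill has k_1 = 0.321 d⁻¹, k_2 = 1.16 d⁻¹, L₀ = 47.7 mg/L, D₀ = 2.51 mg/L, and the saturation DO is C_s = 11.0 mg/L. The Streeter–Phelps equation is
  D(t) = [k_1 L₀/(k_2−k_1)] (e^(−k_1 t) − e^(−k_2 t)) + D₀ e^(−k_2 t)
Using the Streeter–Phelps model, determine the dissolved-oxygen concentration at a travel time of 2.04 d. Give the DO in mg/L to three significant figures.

DO ≈ 3.00 mg/L

k_1 L₀/(k_2−k_1) = 0.321×47.7/(1.16−0.321) = 15.31/0.8390 = 18.25 mg/L.
e^(−k_1 t) = e^(−0.321×2.040) = 0.5195; e^(−k_2 t) = e^(−1.16×2.040) = 0.09382.
D = 18.25 × (0.5195 − 0.09382) + 2.51 × 0.09382 = 7.769 + 0.2355 = 8.005 mg/L.
DO = C_s − D = 11.0 − 8.005 = 2.995 mg/L.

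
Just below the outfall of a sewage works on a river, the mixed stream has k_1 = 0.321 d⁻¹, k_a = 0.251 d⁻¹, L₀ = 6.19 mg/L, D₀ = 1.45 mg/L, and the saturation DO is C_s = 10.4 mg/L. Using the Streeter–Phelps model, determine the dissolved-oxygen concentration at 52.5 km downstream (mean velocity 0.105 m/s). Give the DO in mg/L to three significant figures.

Travel time t = x/v = 52.5 km / (0.105 m/s) = 52500 m / 0.105 m/s = 500000 s = 5.787 d.
k_1 L₀/(k_a−k_1) = 0.321×6.19/(0.251−0.321) = 1.987/-0.07000 = -28.39 mg/L.
e^(−k_1 t) = e^(−0.321×5.787) = 0.1560; e^(−k_a t) = e^(−0.251×5.787) = 0.2340.
D = -28.39 × (0.1560 − 0.2340) + 1.45 × 0.2340 = 2.212 + 0.3393 = 2.551 mg/L.
DO = C_s − D = 10.4 − 2.551 = 7.849 mg/L.

DO ≈ 7.85 mg/L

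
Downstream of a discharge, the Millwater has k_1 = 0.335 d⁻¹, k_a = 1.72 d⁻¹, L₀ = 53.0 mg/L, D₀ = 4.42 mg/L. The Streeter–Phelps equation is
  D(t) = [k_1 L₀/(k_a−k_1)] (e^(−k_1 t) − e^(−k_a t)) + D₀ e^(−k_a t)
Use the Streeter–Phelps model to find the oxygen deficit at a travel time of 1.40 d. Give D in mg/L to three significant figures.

D ≈ 7.26 mg/L

k_1 L₀/(k_a−k_1) = 0.335×53.0/(1.72−0.335) = 17.76/1.385 = 12.82 mg/L.
e^(−k_1 t) = e^(−0.335×1.400) = 0.6256; e^(−k_a t) = e^(−1.72×1.400) = 0.09000.
D = 12.82 × (0.6256 − 0.09000) + 4.42 × 0.09000 = 6.867 + 0.3978 = 7.264 mg/L.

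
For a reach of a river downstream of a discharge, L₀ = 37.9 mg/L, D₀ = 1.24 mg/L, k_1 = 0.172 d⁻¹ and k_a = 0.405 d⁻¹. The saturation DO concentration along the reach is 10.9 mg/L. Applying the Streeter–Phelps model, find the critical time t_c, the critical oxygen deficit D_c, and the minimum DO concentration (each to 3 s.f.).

t_c ≈ 3.48 d; D_c ≈ 8.84 mg/L; min DO ≈ 2.06 mg/L

At the critical point dD/dt = 0, so k_1 L₀ e^(−k_1 t) = k_a D. Substituting D(t) from the Streeter–Phelps equation and solving for t gives
t_c = ln[(k_a/k_1)(1 − D₀(k_a−k_1)/(k_1 L₀))] / (k_a−k_1).
Here k_a−k_1 = 0.2330 d⁻¹ and 1 − D₀(k_a−k_1)/(k_1 L₀) = 1 − 1.24×0.2330/(0.172×37.9) = 0.9557, so
t_c = ln(2.355 × 0.9557) / 0.2330 = 0.8111 / 0.2330 = 3.481 d.
L(t_c) = L₀ e^(−k_1 t_c) = 37.9 × 0.5495 = 20.83 mg/L, and at the critical point k_a D_c = k_1 L, so D_c = (0.172/0.405) × 20.83 = 8.845 mg/L.
Minimum DO = C_s − D_c = 10.9 − 8.845 = 2.055 mg/L.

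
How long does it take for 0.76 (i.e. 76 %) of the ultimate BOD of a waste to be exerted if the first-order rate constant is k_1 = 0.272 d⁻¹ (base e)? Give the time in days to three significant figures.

t ≈ 5.25 d

y/L₀ = 1 − e^(−k_1 t) = 0.76 ⇒ e^(−k_1 t) = 0.240
t = −ln(0.240) / 0.272 = 1.427 / 0.272 = 5.247 d.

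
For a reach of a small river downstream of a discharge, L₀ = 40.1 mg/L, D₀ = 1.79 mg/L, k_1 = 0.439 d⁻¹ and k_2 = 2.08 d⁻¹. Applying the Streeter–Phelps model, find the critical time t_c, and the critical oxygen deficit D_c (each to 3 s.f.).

t_c ≈ 0.837 d; D_c ≈ 5.86 mg/L

With k_2/k_1 = 4.738 and 1 − D₀(k_2−k_1)/(k_1 L₀) = 0.8331,
t_c = ln(4.738 × 0.8331) / (2.08 − 0.439) = ln(3.947) / 1.641 = 1.373/1.641 = 0.8367 d.
D_c = (k_1/k_2) L₀ e^(−k_1 t_c) = (0.439/2.08) × 40.1 × e^(−0.439×0.8367) = 0.2111 × 40.1 × 0.6926 = 5.862 mg/L.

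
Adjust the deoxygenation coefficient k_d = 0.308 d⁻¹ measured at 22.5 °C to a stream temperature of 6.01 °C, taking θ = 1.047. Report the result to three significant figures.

k_d(T₂) = k_d(T₁) · θ^(T₂−T₁) = 0.308 × 1.047^(6.01−22.5)
= 0.308 × 1.047^-16.5 = 0.308 × 0.4689 = 0.1444 d⁻¹.

k_d ≈ 0.144 d⁻¹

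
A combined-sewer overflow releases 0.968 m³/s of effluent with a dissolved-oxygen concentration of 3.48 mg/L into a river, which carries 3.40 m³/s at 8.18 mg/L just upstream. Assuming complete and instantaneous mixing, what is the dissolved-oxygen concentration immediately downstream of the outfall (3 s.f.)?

Flow-weighted mixing: C = (Q_r C_r + Q_w C_w)/(Q_r + Q_w)
= (3.40×8.18 + 0.968×3.48)/(3.40 + 0.968) = 31.18/4.368 = 7.138 mg/L.

7.14 mg/L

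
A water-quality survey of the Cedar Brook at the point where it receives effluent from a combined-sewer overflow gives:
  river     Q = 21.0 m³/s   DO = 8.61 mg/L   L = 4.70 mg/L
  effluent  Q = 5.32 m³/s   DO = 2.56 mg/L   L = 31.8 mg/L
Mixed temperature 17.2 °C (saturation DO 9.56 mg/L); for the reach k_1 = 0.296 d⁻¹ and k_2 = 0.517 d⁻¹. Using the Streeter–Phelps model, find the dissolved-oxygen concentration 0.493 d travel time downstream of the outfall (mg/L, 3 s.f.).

Mixed DO = (21.0×8.61 + 5.32×2.56)/(21.0+5.32) = 194.4/26.32 = 7.387 mg/L.
Mixed L₀ = (21.0×4.70 + 5.32×31.8)/(26.32) = 267.9/26.32 = 10.18 mg/L.
Initial deficit D₀ = C_s − DO₀ = 9.56 − 7.387 = 2.173 mg/L.
D(0.493) = [0.296×10.18/(0.517−0.296)](e^(−0.296×0.493) − e^(−0.517×0.493)) + 2.173 e^(−0.517×0.493)
= 13.63 × (0.8642 − 0.7750) + 2.173 × 0.7750 = 2.900 mg/L.
DO = 9.56 − 2.900 = 6.660 mg/L.

DO ≈ 6.66 mg/L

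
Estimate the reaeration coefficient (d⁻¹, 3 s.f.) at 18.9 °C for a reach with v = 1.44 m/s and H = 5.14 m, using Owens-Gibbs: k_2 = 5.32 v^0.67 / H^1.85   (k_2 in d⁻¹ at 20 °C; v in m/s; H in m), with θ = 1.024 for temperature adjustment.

k_2 ≈ 0.320 d⁻¹

k_2(20) = 5.32 × 1.44^0.67 / 5.14^1.85 = 5.32 × 1.277 / 20.67 = 0.3286 d⁻¹.
k_2(18.9) = 0.3286 × 1.024^(18.9−20) = 0.3286 × 0.9742 = 0.3202 d⁻¹.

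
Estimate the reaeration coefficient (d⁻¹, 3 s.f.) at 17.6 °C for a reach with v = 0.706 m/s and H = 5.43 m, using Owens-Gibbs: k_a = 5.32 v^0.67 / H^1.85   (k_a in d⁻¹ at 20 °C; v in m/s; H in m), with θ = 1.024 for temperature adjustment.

k_a ≈ 0.174 d⁻¹

k_a(20) = 5.32 × 0.706^0.67 / 5.43^1.85 = 5.32 × 0.7920 / 22.88 = 0.1842 d⁻¹.
k_a(17.6) = 0.1842 × 1.024^(17.6−20) = 0.1842 × 0.9447 = 0.1740 d⁻¹.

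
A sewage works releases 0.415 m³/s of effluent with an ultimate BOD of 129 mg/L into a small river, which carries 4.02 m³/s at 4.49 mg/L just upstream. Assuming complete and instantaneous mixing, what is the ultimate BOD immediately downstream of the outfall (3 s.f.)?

Flow-weighted mixing: C = (Q_r C_r + Q_w C_w)/(Q_r + Q_w)
= (4.02×4.49 + 0.415×129)/(4.02 + 0.415) = 71.58/4.435 = 16.14 mg/L.

16.1 mg/L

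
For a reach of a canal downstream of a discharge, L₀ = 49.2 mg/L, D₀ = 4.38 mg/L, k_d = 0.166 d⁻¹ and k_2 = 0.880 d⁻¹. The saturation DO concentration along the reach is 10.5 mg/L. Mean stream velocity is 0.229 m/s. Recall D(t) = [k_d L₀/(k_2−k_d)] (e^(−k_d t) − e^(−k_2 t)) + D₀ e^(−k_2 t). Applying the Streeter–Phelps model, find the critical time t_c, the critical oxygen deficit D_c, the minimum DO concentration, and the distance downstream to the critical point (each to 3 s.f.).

t_c = [1/(k_2−k_d)] ln[(k_2/k_d)(1 − D₀(k_2−k_d)/(k_d L₀))]
= [1/(0.880−0.166)] ln[(0.880/0.166)(1 − 4.38×0.7140/(0.166×49.2))]
= (1/0.7140) ln[5.301 × 0.6171] = 1.401 × ln(3.271) = 1.401 × 1.185 = 1.660 d.
D_c = (k_d/k_2) L₀ e^(−k_d t_c) = (0.166/0.880) × 49.2 × e^(−0.166×1.660) = 0.1886 × 49.2 × 0.7592 = 7.046 mg/L.
Minimum DO = C_s − D_c = 10.5 − 7.046 = 3.454 mg/L.
x_c = v t_c = 0.229 m/s × 1.660 d × 86400 s/d = 32840 m ≈ 32.8 km.

t_c ≈ 1.66 d; D_c ≈ 7.05 mg/L; min DO ≈ 3.45 mg/L; x_c ≈ 32.8 km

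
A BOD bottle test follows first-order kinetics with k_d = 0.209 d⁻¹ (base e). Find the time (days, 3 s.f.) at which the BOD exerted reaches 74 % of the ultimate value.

t ≈ 6.45 d

y/L₀ = 1 − e^(−k_d t) = 0.74 ⇒ e^(−k_d t) = 0.260
t = −ln(0.260) / 0.209 = 1.347 / 0.209 = 6.445 d.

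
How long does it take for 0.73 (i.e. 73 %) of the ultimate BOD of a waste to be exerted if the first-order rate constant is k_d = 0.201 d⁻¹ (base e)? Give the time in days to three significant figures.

t ≈ 6.51 d

y/L₀ = 1 − e^(−k_d t) = 0.73 ⇒ e^(−k_d t) = 0.270
t = −ln(0.270) / 0.201 = 1.309 / 0.201 = 6.514 d.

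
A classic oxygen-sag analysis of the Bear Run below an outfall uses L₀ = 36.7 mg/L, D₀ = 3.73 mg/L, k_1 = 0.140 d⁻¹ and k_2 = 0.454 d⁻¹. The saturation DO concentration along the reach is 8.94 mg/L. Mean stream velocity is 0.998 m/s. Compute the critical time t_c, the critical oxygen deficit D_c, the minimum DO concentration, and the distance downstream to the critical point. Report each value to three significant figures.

With k_2/k_1 = 3.243 and 1 − D₀(k_2−k_1)/(k_1 L₀) = 0.7720,
t_c = ln(3.243 × 0.7720) / (0.454 − 0.140) = ln(2.504) / 0.3140 = 0.9177/0.3140 = 2.923 d.
L(t_c) = L₀ e^(−k_1 t_c) = 36.7 × 0.6642 = 24.38 mg/L, and at the critical point k_2 D_c = k_1 L, so D_c = (0.140/0.454) × 24.38 = 7.517 mg/L.
Minimum DO = C_s − D_c = 8.94 − 7.517 = 1.423 mg/L.
x_c = v t_c = 0.998 m/s × 2.923 d × 86400 s/d = 252000 m ≈ 252 km.

t_c ≈ 2.92 d; D_c ≈ 7.52 mg/L; min DO ≈ 1.42 mg/L; x_c ≈ 252 km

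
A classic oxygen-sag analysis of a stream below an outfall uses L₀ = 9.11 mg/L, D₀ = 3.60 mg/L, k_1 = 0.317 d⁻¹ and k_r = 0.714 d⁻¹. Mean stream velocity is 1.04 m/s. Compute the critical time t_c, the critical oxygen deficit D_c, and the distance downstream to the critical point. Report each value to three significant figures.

t_c ≈ 0.325 d; D_c ≈ 3.65 mg/L; x_c ≈ 29.2 km

t_c = [1/(k_r−k_1)] ln[(k_r/k_1)(1 − D₀(k_r−k_1)/(k_1 L₀))]
= [1/(0.714−0.317)] ln[(0.714/0.317)(1 − 3.60×0.3970/(0.317×9.11))]
= (1/0.3970) ln[2.252 × 0.5051] = 2.519 × ln(1.138) = 2.519 × 0.1290 = 0.3249 d.
D_c = (k_1/k_r) L₀ e^(−k_1 t_c) = (0.317/0.714) × 9.11 × e^(−0.317×0.3249) = 0.4440 × 9.11 × 0.9021 = 3.649 mg/L.
x_c = v t_c = 1.04 m/s × 0.3249 d × 86400 s/d = 29190 m ≈ 29.2 km.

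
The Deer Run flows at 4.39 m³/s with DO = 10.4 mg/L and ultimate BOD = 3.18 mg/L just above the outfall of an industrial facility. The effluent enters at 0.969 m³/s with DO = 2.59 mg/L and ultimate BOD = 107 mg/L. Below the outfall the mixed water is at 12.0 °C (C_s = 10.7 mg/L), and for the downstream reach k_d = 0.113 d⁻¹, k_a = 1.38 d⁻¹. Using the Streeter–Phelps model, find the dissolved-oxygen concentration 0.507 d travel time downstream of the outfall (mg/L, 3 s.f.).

DO ≈ 8.97 mg/L

Mixed DO = (4.39×10.4 + 0.969×2.59)/(4.39+0.969) = 48.17/5.359 = 8.988 mg/L.
Mixed L₀ = (4.39×3.18 + 0.969×107)/(5.359) = 117.6/5.359 = 21.95 mg/L.
Initial deficit D₀ = C_s − DO₀ = 10.7 − 8.988 = 1.712 mg/L.
D(0.507) = [0.113×21.95/(1.38−0.113)](e^(−0.113×0.507) − e^(−1.38×0.507)) + 1.712 e^(−1.38×0.507)
= 1.958 × (0.9443 − 0.4968) + 1.712 × 0.4968 = 1.727 mg/L.
DO = 10.7 − 1.727 = 8.973 mg/L.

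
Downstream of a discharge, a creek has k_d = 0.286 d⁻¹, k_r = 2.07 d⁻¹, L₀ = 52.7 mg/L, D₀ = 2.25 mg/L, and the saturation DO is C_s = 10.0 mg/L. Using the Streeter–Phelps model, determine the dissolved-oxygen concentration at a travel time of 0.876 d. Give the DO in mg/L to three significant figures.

k_d L₀/(k_r−k_d) = 0.286×52.7/(2.07−0.286) = 15.07/1.784 = 8.449 mg/L.
e^(−k_d t) = e^(−0.286×0.8760) = 0.7784; e^(−k_r t) = e^(−2.07×0.8760) = 0.1631.
D = 8.449 × (0.7784 − 0.1631) + 2.25 × 0.1631 = 5.198 + 0.3670 = 5.565 mg/L.
DO = C_s − D = 10.0 − 5.565 = 4.435 mg/L.

DO ≈ 4.43 mg/L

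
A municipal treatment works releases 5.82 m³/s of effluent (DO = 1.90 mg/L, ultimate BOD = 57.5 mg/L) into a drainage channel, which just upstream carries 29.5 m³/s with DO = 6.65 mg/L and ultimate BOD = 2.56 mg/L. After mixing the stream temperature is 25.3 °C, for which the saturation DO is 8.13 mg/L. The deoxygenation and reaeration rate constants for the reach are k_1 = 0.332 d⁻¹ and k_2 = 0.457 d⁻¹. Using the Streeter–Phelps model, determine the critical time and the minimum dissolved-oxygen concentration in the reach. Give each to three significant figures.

t_c ≈ 1.95 d; minimum DO ≈ 3.71 mg/L

Mixed DO = (29.5×6.65 + 5.82×1.90)/(29.5+5.82) = 207.2/35.32 = 5.867 mg/L.
Mixed L₀ = (29.5×2.56 + 5.82×57.5)/(35.32) = 410.2/35.32 = 11.61 mg/L.
Initial deficit D₀ = C_s − DO₀ = 8.13 − 5.867 = 2.263 mg/L.
t_c = (1/0.1250) ln[(0.457/0.332)(1 − 2.263×0.1250/(0.332×11.61))] = 8.000 × ln(1.276) = 1.947 d.
D_c = (0.332/0.457) × 11.61 × e^(−0.332×1.947) = 0.7265 × 11.61 × 0.5239 = 4.420 mg/L.
Minimum DO = 8.13 − 4.420 = 3.710 mg/L.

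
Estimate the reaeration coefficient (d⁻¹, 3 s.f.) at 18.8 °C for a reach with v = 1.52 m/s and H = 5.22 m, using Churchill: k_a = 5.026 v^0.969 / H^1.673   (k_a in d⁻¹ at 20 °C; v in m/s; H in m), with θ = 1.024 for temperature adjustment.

k_a ≈ 0.462 d⁻¹

k_a(20) = 5.026 × 1.52^0.969 / 5.22^1.673 = 5.026 × 1.500 / 15.87 = 0.4751 d⁻¹.
k_a(18.8) = 0.4751 × 1.024^(18.8−20) = 0.4751 × 0.9719 = 0.4617 d⁻¹.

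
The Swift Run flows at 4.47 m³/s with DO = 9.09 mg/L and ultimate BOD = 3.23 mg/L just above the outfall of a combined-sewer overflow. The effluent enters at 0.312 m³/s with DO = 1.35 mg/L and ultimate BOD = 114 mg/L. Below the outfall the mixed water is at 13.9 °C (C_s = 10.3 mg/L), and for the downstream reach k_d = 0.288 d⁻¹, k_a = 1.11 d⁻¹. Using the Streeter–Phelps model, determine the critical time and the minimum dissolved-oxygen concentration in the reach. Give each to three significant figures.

t_c ≈ 0.873 d; minimum DO ≈ 8.19 mg/L

Mixed DO = (4.47×9.09 + 0.312×1.35)/(4.47+0.312) = 41.05/4.782 = 8.585 mg/L.
Mixed L₀ = (4.47×3.23 + 0.312×114)/(4.782) = 50.01/4.782 = 10.46 mg/L.
Initial deficit D₀ = C_s − DO₀ = 10.3 − 8.585 = 1.715 mg/L.
t_c = (1/0.8220) ln[(1.11/0.288)(1 − 1.715×0.8220/(0.288×10.46))] = 1.217 × ln(2.050) = 0.8733 d.
D_c = (0.288/1.11) × 10.46 × e^(−0.288×0.8733) = 0.2595 × 10.46 × 0.7776 = 2.110 mg/L.
Minimum DO = 10.3 − 2.110 = 8.190 mg/L.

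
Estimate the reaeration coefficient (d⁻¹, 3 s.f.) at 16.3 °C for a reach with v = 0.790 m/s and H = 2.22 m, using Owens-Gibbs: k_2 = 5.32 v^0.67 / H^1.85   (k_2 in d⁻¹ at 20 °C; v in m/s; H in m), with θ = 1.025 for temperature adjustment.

k_2 ≈ 0.948 d⁻¹

k_2(20) = 5.32 × 0.790^0.67 / 2.22^1.85 = 5.32 × 0.8539 / 4.373 = 1.039 d⁻¹.
k_2(16.3) = 1.039 × 1.025^(16.3−20) = 1.039 × 0.9127 = 0.9482 d⁻¹.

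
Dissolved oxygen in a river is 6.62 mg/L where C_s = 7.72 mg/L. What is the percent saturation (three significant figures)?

% saturation = C/C_s × 100 = 6.62/7.72 × 100 = 85.8 %.

85.8 % saturation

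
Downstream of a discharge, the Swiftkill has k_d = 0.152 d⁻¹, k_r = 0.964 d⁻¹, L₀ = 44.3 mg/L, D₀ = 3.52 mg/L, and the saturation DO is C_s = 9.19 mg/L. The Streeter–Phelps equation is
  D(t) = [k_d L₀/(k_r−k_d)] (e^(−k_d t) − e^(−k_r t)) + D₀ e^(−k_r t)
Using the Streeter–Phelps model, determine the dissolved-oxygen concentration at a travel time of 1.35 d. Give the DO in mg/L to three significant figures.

k_d L₀/(k_r−k_d) = 0.152×44.3/(0.964−0.152) = 6.734/0.8120 = 8.293 mg/L.
e^(−k_d t) = e^(−0.152×1.350) = 0.8145; e^(−k_r t) = e^(−0.964×1.350) = 0.2722.
D = 8.293 × (0.8145 − 0.2722) + 3.52 × 0.2722 = 4.497 + 0.9580 = 5.455 mg/L.
DO = C_s − D = 9.19 − 5.455 = 3.735 mg/L.

DO ≈ 3.73 mg/L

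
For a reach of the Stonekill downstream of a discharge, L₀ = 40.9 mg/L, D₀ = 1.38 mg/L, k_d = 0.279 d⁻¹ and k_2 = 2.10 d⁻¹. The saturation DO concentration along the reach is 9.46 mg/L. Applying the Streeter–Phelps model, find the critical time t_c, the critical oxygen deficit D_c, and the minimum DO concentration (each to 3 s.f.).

t_c ≈ 0.972 d; D_c ≈ 4.14 mg/L; min DO ≈ 5.32 mg/L

With k_2/k_d = 7.527 and 1 − D₀(k_2−k_d)/(k_d L₀) = 0.7798,
t_c = ln(7.527 × 0.7798) / (2.10 − 0.279) = ln(5.869) / 1.821 = 1.770/1.821 = 0.9718 d.
D_c = (k_d/k_2) L₀ e^(−k_d t_c) = (0.279/2.10) × 40.9 × e^(−0.279×0.9718) = 0.1329 × 40.9 × 0.7625 = 4.143 mg/L.
Minimum DO = C_s − D_c = 9.46 − 4.143 = 5.317 mg/L.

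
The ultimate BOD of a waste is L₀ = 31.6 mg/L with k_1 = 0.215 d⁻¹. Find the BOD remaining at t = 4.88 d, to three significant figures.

L_t = L₀ e^(−k_1 t) = 31.6 × e^(−0.215×4.88) = 31.6 × 0.3502 = 11.07 mg/L.

L ≈ 11.1 mg/L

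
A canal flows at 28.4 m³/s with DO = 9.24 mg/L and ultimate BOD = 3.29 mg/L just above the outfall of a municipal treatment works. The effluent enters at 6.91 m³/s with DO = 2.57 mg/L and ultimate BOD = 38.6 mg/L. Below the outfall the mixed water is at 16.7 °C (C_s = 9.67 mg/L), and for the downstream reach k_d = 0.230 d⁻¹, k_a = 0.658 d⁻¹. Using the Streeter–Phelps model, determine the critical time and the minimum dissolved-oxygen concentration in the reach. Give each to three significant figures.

t_c ≈ 1.57 d; minimum DO ≈ 7.18 mg/L

Mixed DO = (28.4×9.24 + 6.91×2.57)/(28.4+6.91) = 280.2/35.31 = 7.935 mg/L.
Mixed L₀ = (28.4×3.29 + 6.91×38.6)/(35.31) = 360.2/35.31 = 10.20 mg/L.
Initial deficit D₀ = C_s − DO₀ = 9.67 − 7.935 = 1.735 mg/L.
t_c = (1/0.4280) ln[(0.658/0.230)(1 − 1.735×0.4280/(0.230×10.20))] = 2.336 × ln(1.955) = 1.567 d.
D_c = (0.230/0.658) × 10.20 × e^(−0.230×1.567) = 0.3495 × 10.20 × 0.6975 = 2.487 mg/L.
Minimum DO = 9.67 − 2.487 = 7.183 mg/L.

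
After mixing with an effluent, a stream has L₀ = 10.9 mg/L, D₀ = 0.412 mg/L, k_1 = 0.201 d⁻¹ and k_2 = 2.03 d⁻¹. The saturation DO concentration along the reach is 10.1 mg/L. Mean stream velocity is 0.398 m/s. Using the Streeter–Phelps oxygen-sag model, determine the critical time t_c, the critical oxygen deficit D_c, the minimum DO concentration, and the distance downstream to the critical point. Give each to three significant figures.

At the critical point dD/dt = 0, so k_1 L₀ e^(−k_1 t) = k_2 D. Substituting D(t) from the Streeter–Phelps equation and solving for t gives
t_c = ln[(k_2/k_1)(1 − D₀(k_2−k_1)/(k_1 L₀))] / (k_2−k_1).
Here k_2−k_1 = 1.829 d⁻¹ and 1 − D₀(k_2−k_1)/(k_1 L₀) = 1 − 0.412×1.829/(0.201×10.9) = 0.6561, so
t_c = ln(10.10 × 0.6561) / 1.829 = 1.891 / 1.829 = 1.034 d.
L(t_c) = L₀ e^(−k_1 t_c) = 10.9 × 0.8124 = 8.855 mg/L, and at the critical point k_2 D_c = k_1 L, so D_c = (0.201/2.03) × 8.855 = 0.8767 mg/L.
Minimum DO = C_s − D_c = 10.1 − 0.8767 = 9.223 mg/L.
x_c = v t_c = 0.398 m/s × 1.034 d × 86400 s/d = 35550 m ≈ 35.6 km.

t_c ≈ 1.03 d; D_c ≈ 0.877 mg/L; min DO ≈ 9.22 mg/L; x_c ≈ 35.6 km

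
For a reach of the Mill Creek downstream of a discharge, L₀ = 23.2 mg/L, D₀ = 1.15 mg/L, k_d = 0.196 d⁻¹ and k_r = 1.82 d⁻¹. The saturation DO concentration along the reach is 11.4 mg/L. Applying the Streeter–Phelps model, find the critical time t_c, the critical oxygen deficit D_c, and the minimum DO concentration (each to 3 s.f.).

With k_r/k_d = 9.286 and 1 − D₀(k_r−k_d)/(k_d L₀) = 0.5893,
t_c = ln(9.286 × 0.5893) / (1.82 − 0.196) = ln(5.472) / 1.624 = 1.700/1.624 = 1.047 d.
D_c = (k_d/k_r) L₀ e^(−k_d t_c) = (0.196/1.82) × 23.2 × e^(−0.196×1.047) = 0.1077 × 23.2 × 0.8145 = 2.035 mg/L.
Minimum DO = C_s − D_c = 11.4 − 2.035 = 9.365 mg/L.

t_c ≈ 1.05 d; D_c ≈ 2.04 mg/L; min DO ≈ 9.36 mg/L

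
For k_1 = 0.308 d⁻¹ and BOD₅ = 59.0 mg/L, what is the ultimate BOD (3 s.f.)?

BOD₅ = L₀(1 − e^(−5k_1)) ⇒ L₀ = BOD₅ / (1 − e^(−5×0.308))
= 59.0 / (1 − 0.2144) = 59.0 / 0.7856 = 75.10 mg/L.

L₀ ≈ 75.1 mg/L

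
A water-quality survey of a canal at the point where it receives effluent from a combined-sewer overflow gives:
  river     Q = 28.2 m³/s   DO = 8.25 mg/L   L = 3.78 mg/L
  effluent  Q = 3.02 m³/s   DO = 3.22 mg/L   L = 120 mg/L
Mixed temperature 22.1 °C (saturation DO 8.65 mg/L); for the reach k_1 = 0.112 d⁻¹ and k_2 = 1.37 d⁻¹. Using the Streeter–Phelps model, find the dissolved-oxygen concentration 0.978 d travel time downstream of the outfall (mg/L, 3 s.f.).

Mixed DO = (28.2×8.25 + 3.02×3.22)/(28.2+3.02) = 242.4/31.22 = 7.763 mg/L.
Mixed L₀ = (28.2×3.78 + 3.02×120)/(31.22) = 469.0/31.22 = 15.02 mg/L.
Initial deficit D₀ = C_s − DO₀ = 8.65 − 7.763 = 0.8866 mg/L.
D(0.978) = [0.112×15.02/(1.37−0.112)](e^(−0.112×0.978) − e^(−1.37×0.978)) + 0.8866 e^(−1.37×0.978)
= 1.337 × (0.8962 − 0.2619) + 0.8866 × 0.2619 = 1.081 mg/L.
DO = 8.65 − 1.081 = 7.569 mg/L.

DO ≈ 7.57 mg/L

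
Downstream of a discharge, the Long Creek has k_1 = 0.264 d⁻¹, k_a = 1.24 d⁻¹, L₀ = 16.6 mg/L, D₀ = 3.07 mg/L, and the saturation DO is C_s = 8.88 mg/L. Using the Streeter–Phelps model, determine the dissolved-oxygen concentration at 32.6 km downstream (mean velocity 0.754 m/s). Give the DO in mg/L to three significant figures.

DO ≈ 5.71 mg/L

Travel time t = x/v = 32.6 km / (0.754 m/s) = 32600 m / 0.754 m/s = 43240 s = 0.5004 d.
k_1 L₀/(k_a−k_1) = 0.264×16.6/(1.24−0.264) = 4.382/0.9760 = 4.490 mg/L.
e^(−k_1 t) = e^(−0.264×0.5004) = 0.8762; e^(−k_a t) = e^(−1.24×0.5004) = 0.5377.
D = 4.490 × (0.8762 − 0.5377) + 3.07 × 0.5377 = 1.520 + 1.651 = 3.171 mg/L.
DO = C_s − D = 8.88 − 3.171 = 5.709 mg/L.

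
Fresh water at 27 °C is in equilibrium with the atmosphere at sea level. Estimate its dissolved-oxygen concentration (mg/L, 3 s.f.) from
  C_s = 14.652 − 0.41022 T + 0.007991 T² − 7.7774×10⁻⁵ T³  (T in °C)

C_s = 14.652 − 0.41022×27 + 0.007991×27² − 7.7774×10⁻⁵×27³ = 7.871 mg/L.

C_s ≈ 7.87 mg/L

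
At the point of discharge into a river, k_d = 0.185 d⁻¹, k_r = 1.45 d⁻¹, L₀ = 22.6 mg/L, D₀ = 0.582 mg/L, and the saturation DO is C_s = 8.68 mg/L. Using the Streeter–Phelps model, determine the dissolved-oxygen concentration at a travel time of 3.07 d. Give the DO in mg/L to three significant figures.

DO ≈ 6.84 mg/L

k_d L₀/(k_r−k_d) = 0.185×22.6/(1.45−0.185) = 4.181/1.265 = 3.305 mg/L.
e^(−k_d t) = e^(−0.185×3.070) = 0.5667; e^(−k_r t) = e^(−1.45×3.070) = 0.01166.
D = 3.305 × (0.5667 − 0.01166) + 0.582 × 0.01166 = 1.834 + 0.006787 = 1.841 mg/L.
DO = C_s − D = 8.68 − 1.841 = 6.839 mg/L.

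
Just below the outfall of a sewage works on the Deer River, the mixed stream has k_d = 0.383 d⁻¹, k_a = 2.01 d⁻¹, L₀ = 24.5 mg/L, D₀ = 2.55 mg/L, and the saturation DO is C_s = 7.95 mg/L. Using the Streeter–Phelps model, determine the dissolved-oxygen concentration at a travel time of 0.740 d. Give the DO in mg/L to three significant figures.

k_d L₀/(k_a−k_d) = 0.383×24.5/(2.01−0.383) = 9.383/1.627 = 5.767 mg/L.
e^(−k_d t) = e^(−0.383×0.7400) = 0.7532; e^(−k_a t) = e^(−2.01×0.7400) = 0.2260.
D = 5.767 × (0.7532 − 0.2260) + 2.55 × 0.2260 = 3.041 + 0.5762 = 3.617 mg/L.
DO = C_s − D = 7.95 − 3.617 = 4.333 mg/L.

DO ≈ 4.33 mg/L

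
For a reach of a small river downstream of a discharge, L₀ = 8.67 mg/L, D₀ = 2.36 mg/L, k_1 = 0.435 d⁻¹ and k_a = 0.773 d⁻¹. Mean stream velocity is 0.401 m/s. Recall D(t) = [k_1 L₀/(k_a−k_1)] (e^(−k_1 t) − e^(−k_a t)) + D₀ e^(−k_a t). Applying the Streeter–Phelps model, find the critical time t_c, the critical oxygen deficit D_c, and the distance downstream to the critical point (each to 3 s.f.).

t_c = [1/(k_a−k_1)] ln[(k_a/k_1)(1 − D₀(k_a−k_1)/(k_1 L₀))]
= [1/(0.773−0.435)] ln[(0.773/0.435)(1 − 2.36×0.3380/(0.435×8.67))]
= (1/0.3380) ln[1.777 × 0.7885] = 2.959 × ln(1.401) = 2.959 × 0.3373 = 0.9979 d.
L(t_c) = L₀ e^(−k_1 t_c) = 8.67 × 0.6478 = 5.617 mg/L, and at the critical point k_a D_c = k_1 L, so D_c = (0.435/0.773) × 5.617 = 3.161 mg/L.
x_c = v t_c = 0.401 m/s × 0.9979 d × 86400 s/d = 34580 m ≈ 34.6 km.

t_c ≈ 0.998 d; D_c ≈ 3.16 mg/L; x_c ≈ 34.6 km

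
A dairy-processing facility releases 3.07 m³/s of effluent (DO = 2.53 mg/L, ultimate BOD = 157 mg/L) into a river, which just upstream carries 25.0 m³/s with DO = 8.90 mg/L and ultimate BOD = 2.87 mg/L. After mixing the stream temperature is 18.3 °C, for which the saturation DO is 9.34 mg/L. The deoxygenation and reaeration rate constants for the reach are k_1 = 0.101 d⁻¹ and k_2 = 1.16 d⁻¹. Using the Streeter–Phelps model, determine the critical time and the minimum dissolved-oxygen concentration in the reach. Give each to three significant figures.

Mixed DO = (25.0×8.90 + 3.07×2.53)/(25.0+3.07) = 230.3/28.07 = 8.203 mg/L.
Mixed L₀ = (25.0×2.87 + 3.07×157)/(28.07) = 553.7/28.07 = 19.73 mg/L.
Initial deficit D₀ = C_s − DO₀ = 9.34 − 8.203 = 1.137 mg/L.
t_c = (1/1.059) ln[(1.16/0.101)(1 − 1.137×1.059/(0.101×19.73))] = 0.9443 × ln(4.546) = 1.430 d.
D_c = (0.101/1.16) × 19.73 × e^(−0.101×1.430) = 0.08707 × 19.73 × 0.8655 = 1.487 mg/L.
Minimum DO = 9.34 − 1.487 = 7.853 mg/L.

t_c ≈ 1.43 d; minimum DO ≈ 7.85 mg/L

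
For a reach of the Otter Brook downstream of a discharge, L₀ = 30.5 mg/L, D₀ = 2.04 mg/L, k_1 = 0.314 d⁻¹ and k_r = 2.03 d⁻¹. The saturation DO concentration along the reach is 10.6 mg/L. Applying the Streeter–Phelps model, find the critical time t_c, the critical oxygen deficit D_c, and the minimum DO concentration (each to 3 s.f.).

t_c ≈ 0.823 d; D_c ≈ 3.64 mg/L; min DO ≈ 6.96 mg/L

With k_r/k_1 = 6.465 and 1 − D₀(k_r−k_1)/(k_1 L₀) = 0.6345,
t_c = ln(6.465 × 0.6345) / (2.03 − 0.314) = ln(4.102) / 1.716 = 1.411/1.716 = 0.8225 d.
D_c = (k_1/k_r) L₀ e^(−k_1 t_c) = (0.314/2.03) × 30.5 × e^(−0.314×0.8225) = 0.1547 × 30.5 × 0.7724 = 3.644 mg/L.
Minimum DO = C_s − D_c = 10.6 − 3.644 = 6.956 mg/L.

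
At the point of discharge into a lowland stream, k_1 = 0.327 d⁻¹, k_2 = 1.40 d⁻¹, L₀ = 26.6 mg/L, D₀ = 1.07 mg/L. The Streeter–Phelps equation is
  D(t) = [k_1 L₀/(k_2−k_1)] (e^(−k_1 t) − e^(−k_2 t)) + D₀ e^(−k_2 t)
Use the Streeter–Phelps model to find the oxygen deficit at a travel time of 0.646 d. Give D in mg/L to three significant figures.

D ≈ 3.71 mg/L

k_1 L₀/(k_2−k_1) = 0.327×26.6/(1.40−0.327) = 8.698/1.073 = 8.106 mg/L.
e^(−k_1 t) = e^(−0.327×0.6460) = 0.8096; e^(−k_2 t) = e^(−1.40×0.6460) = 0.4048.
D = 8.106 × (0.8096 − 0.4048) + 1.07 × 0.4048 = 3.281 + 0.4331 = 3.715 mg/L.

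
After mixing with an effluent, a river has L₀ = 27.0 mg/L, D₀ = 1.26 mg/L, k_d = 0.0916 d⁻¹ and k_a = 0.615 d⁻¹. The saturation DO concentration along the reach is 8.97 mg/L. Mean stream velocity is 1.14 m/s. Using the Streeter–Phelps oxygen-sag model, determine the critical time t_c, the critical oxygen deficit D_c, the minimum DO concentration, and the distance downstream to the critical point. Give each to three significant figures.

At the critical point dD/dt = 0, so k_d L₀ e^(−k_d t) = k_a D. Substituting D(t) from the Streeter–Phelps equation and solving for t gives
t_c = ln[(k_a/k_d)(1 − D₀(k_a−k_d)/(k_d L₀))] / (k_a−k_d).
Here k_a−k_d = 0.5234 d⁻¹ and 1 − D₀(k_a−k_d)/(k_d L₀) = 1 − 1.26×0.5234/(0.0916×27.0) = 0.7333, so
t_c = ln(6.714 × 0.7333) / 0.5234 = 1.594 / 0.5234 = 3.046 d.
L(t_c) = L₀ e^(−k_d t_c) = 27.0 × 0.7566 = 20.43 mg/L, and at the critical point k_a D_c = k_d L, so D_c = (0.0916/0.615) × 20.43 = 3.042 mg/L.
Minimum DO = C_s − D_c = 8.97 − 3.042 = 5.928 mg/L.
x_c = v t_c = 1.14 m/s × 3.046 d × 86400 s/d = 300000 m ≈ 300 km.

t_c ≈ 3.05 d; D_c ≈ 3.04 mg/L; min DO ≈ 5.93 mg/L; x_c ≈ 300 km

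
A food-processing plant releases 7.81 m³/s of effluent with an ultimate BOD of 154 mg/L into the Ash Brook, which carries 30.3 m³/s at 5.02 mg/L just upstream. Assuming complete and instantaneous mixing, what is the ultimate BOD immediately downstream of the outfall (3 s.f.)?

35.6 mg/L

Flow-weighted mixing: C = (Q_r C_r + Q_w C_w)/(Q_r + Q_w)
= (30.3×5.02 + 7.81×154)/(30.3 + 7.81) = 1355/38.11 = 35.55 mg/L.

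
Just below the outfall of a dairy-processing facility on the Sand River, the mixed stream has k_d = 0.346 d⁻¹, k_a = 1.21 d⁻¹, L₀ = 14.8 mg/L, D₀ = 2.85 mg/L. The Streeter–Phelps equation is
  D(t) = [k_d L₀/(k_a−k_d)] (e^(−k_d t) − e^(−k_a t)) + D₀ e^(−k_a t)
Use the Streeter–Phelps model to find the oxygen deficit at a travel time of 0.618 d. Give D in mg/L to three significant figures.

D ≈ 3.33 mg/L

k_d L₀/(k_a−k_d) = 0.346×14.8/(1.21−0.346) = 5.121/0.8640 = 5.927 mg/L.
e^(−k_d t) = e^(−0.346×0.6180) = 0.8075; e^(−k_a t) = e^(−1.21×0.6180) = 0.4734.
D = 5.927 × (0.8075 − 0.4734) + 2.85 × 0.4734 = 1.980 + 1.349 = 3.329 mg/L.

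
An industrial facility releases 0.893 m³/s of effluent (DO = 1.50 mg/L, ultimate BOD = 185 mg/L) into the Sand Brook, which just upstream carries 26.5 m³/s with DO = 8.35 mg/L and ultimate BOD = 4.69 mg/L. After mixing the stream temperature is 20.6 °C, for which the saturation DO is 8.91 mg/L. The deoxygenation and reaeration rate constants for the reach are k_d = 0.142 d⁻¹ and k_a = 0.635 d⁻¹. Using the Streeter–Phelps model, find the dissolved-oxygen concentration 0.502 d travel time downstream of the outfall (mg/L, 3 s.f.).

DO ≈ 7.72 mg/L

Mixed DO = (26.5×8.35 + 0.893×1.50)/(26.5+0.893) = 222.6/27.39 = 8.127 mg/L.
Mixed L₀ = (26.5×4.69 + 0.893×185)/(27.39) = 289.5/27.39 = 10.57 mg/L.
Initial deficit D₀ = C_s − DO₀ = 8.91 − 8.127 = 0.7833 mg/L.
D(0.502) = [0.142×10.57/(0.635−0.142)](e^(−0.142×0.502) − e^(−0.635×0.502)) + 0.7833 e^(−0.635×0.502)
= 3.044 × (0.9312 − 0.7270) + 0.7833 × 0.7270 = 1.191 mg/L.
DO = 8.91 − 1.191 = 7.719 mg/L.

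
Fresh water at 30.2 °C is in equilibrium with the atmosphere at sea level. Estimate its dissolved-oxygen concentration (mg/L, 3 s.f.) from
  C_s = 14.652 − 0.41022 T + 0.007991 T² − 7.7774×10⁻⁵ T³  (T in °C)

C_s = 14.652 − 0.41022×30.2 + 0.007991×30.2² − 7.7774×10⁻⁵×30.2³ = 7.409 mg/L.

C_s ≈ 7.41 mg/L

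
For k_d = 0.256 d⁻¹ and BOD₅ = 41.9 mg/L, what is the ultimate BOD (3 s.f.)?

BOD₅ = L₀(1 − e^(−5k_d)) ⇒ L₀ = BOD₅ / (1 − e^(−5×0.256))
= 41.9 / (1 − 0.2780) = 41.9 / 0.7220 = 58.04 mg/L.

L₀ ≈ 58.0 mg/L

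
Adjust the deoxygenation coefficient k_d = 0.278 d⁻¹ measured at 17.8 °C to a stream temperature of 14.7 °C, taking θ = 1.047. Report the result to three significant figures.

k_d(T₂) = k_d(T₁) · θ^(T₂−T₁) = 0.278 × 1.047^(14.7−17.8)
= 0.278 × 1.047^-3.10 = 0.278 × 0.8673 = 0.2411 d⁻¹.

k_d ≈ 0.241 d⁻¹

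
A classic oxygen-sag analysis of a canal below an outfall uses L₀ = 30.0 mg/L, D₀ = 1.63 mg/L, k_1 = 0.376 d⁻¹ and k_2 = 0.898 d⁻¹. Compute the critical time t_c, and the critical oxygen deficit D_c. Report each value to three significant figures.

t_c ≈ 1.52 d; D_c ≈ 7.10 mg/L

At the critical point dD/dt = 0, so k_1 L₀ e^(−k_1 t) = k_2 D. Substituting D(t) from the Streeter–Phelps equation and solving for t gives
t_c = ln[(k_2/k_1)(1 − D₀(k_2−k_1)/(k_1 L₀))] / (k_2−k_1).
Here k_2−k_1 = 0.5220 d⁻¹ and 1 − D₀(k_2−k_1)/(k_1 L₀) = 1 − 1.63×0.5220/(0.376×30.0) = 0.9246, so
t_c = ln(2.388 × 0.9246) / 0.5220 = 0.7922 / 0.5220 = 1.518 d.
L(t_c) = L₀ e^(−k_1 t_c) = 30.0 × 0.5652 = 16.96 mg/L, and at the critical point k_2 D_c = k_1 L, so D_c = (0.376/0.898) × 16.96 = 7.099 mg/L.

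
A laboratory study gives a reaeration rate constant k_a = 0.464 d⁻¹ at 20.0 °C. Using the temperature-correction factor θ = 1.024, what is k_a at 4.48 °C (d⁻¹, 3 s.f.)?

k_a ≈ 0.321 d⁻¹

k_a(T₂) = k_a(T₁) · θ^(T₂−T₁) = 0.464 × 1.024^(4.48−20.0)
= 0.464 × 1.024^-15.5 = 0.464 × 0.6921 = 0.3211 d⁻¹.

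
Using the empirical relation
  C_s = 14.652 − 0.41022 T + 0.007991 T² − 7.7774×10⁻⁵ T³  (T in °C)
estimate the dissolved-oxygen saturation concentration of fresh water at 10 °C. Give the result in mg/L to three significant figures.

C_s ≈ 11.3 mg/L

C_s = 14.652 − 0.41022×10 + 0.007991×10² − 7.7774×10⁻⁵×10³ = 11.27 mg/L.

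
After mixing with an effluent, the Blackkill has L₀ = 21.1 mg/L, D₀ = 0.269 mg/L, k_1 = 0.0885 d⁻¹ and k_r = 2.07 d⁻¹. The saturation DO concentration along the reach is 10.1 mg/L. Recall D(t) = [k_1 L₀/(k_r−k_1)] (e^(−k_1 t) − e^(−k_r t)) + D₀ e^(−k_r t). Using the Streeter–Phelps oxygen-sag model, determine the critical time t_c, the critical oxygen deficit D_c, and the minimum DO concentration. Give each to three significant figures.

t_c ≈ 1.42 d; D_c ≈ 0.795 mg/L; min DO ≈ 9.30 mg/L

t_c = [1/(k_r−k_1)] ln[(k_r/k_1)(1 − D₀(k_r−k_1)/(k_1 L₀))]
= [1/(2.07−0.0885)] ln[(2.07/0.0885)(1 − 0.269×1.981/(0.0885×21.1))]
= (1/1.981) ln[23.39 × 0.7146] = 0.5047 × ln(16.71) = 0.5047 × 2.816 = 1.421 d.
D_c = (k_1/k_r) L₀ e^(−k_1 t_c) = (0.0885/2.07) × 21.1 × e^(−0.0885×1.421) = 0.04275 × 21.1 × 0.8818 = 0.7955 mg/L.
Minimum DO = C_s − D_c = 10.1 − 0.7955 = 9.305 mg/L.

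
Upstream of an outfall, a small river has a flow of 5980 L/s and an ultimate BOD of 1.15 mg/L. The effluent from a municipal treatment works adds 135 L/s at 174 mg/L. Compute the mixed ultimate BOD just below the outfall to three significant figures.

4.97 mg/L

Flow-weighted mixing: C = (Q_r C_r + Q_w C_w)/(Q_r + Q_w)
= (5980×1.15 + 135×174)/(5980 + 135) = 30370/6115 = 4.966 mg/L.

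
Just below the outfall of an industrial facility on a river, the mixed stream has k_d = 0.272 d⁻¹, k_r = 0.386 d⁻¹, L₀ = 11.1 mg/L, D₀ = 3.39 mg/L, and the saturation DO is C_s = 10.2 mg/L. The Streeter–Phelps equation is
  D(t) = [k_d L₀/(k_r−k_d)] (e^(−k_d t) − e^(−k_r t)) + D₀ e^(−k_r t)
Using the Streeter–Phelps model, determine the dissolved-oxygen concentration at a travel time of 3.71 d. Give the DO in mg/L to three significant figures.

DO ≈ 6.06 mg/L

k_d L₀/(k_r−k_d) = 0.272×11.1/(0.386−0.272) = 3.019/0.1140 = 26.48 mg/L.
e^(−k_d t) = e^(−0.272×3.710) = 0.3645; e^(−k_r t) = e^(−0.386×3.710) = 0.2388.
D = 26.48 × (0.3645 − 0.2388) + 3.39 × 0.2388 = 3.330 + 0.8096 = 4.139 mg/L.
DO = C_s − D = 10.2 − 4.139 = 6.061 mg/L.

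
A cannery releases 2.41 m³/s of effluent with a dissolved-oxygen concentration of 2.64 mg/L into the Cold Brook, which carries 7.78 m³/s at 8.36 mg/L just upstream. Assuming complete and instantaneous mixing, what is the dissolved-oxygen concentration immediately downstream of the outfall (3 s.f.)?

7.01 mg/L

Flow-weighted mixing: C = (Q_r C_r + Q_w C_w)/(Q_r + Q_w)
= (7.78×8.36 + 2.41×2.64)/(7.78 + 2.41) = 71.40/10.19 = 7.007 mg/L.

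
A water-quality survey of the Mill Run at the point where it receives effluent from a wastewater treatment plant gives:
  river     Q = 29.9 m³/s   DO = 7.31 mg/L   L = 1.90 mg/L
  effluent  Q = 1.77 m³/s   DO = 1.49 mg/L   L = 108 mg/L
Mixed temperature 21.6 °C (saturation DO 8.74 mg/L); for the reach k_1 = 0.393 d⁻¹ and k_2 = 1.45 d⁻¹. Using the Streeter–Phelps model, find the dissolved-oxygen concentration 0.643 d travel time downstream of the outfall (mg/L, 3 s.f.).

DO ≈ 6.93 mg/L

Mixed DO = (29.9×7.31 + 1.77×1.49)/(29.9+1.77) = 221.2/31.67 = 6.985 mg/L.
Mixed L₀ = (29.9×1.90 + 1.77×108)/(31.67) = 248.0/31.67 = 7.830 mg/L.
Initial deficit D₀ = C_s − DO₀ = 8.74 − 6.985 = 1.755 mg/L.
D(0.643) = [0.393×7.830/(1.45−0.393)](e^(−0.393×0.643) − e^(−1.45×0.643)) + 1.755 e^(−1.45×0.643)
= 2.911 × (0.7767 − 0.3936) + 1.755 × 0.3936 = 1.806 mg/L.
DO = 8.74 − 1.806 = 6.934 mg/L.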